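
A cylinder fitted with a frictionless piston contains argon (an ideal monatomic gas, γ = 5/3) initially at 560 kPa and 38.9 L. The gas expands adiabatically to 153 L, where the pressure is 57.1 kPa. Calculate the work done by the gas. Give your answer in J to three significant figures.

W ≈ 19600 J

Adiabatic: W = (P₁V₁ − P₂V₂)/(γ − 1) with γ = 5/3.
P₁V₁ = 21784 J, P₂V₂ = 8736 J.
W = (21784 − 8736) / 0.6667 = 19572 J.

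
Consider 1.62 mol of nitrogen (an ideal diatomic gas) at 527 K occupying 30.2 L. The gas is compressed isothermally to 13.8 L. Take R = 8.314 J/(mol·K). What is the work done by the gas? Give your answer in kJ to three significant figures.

W ≈ -5.56 kJ

Isothermal: W = nRT ln(V₂/V₁).
W = (1.62)(8.314)(527) × ln(13.8/30.2)
  = 7098 × -0.7832
W_by_gas = -5559 J.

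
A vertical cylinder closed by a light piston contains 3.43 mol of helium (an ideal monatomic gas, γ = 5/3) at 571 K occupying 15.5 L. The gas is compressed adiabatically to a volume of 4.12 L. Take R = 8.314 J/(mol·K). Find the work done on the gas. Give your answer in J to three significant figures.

Adiabatic: TV^(γ−1) = const with γ = 5/3.
T₂ = T₁ (V₁/V₂)^(γ−1) = 571 × (15.5/4.12)^0.667 = 571 × 2.419 = 1381 K.
W_by = nCᵥ(T₁ − T₂) = (3.43)(12.47)(571 − 1381) = -34657 J.
Work on gas = −W_by = 34657 J.

W ≈ 34700 J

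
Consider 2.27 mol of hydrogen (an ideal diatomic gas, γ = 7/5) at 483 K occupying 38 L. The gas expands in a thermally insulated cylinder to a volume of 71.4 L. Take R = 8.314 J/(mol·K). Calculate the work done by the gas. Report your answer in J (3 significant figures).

W ≈ 5080 J

Adiabatic: TV^(γ−1) = const with γ = 7/5.
T₂ = T₁ (V₁/V₂)^(γ−1) = 483 × (38/71.4)^0.4 = 483 × 0.777 = 375.3 K.
W_by = nCᵥ(T₁ − T₂) = (2.27)(20.79)(483 − 375.3) = 5081 J.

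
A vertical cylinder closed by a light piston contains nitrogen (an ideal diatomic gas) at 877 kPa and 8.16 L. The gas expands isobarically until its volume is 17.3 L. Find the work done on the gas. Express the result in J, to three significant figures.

W ≈ -8020 J

Isobaric: W = P ΔV.
W = (877 kPa)(17.3 − 8.16 L) = (877)(9.14) = 8016 J.
Work on gas = −W_by = -8016 J.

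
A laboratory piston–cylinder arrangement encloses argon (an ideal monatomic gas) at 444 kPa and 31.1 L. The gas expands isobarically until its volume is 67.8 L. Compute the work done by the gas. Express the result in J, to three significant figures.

W ≈ 16300 J

Isobaric: W = P ΔV.
W = (444 kPa)(67.8 − 31.1 L) = (444)(36.7) = 16295 J.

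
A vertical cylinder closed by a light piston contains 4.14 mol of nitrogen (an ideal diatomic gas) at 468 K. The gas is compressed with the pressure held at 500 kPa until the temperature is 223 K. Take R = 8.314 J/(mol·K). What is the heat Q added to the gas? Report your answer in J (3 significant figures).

Q ≈ -29500 J

Isobaric: W = nRΔT = (4.14)(8.314)(-245) = -8433 J.
ΔU = nCᵥΔT with Cᵥ = 5R/2: ΔU = (4.14)(20.79)(-245) = -21082 J.
Q = ΔU + W = -21082 − 8433 = -29515 J.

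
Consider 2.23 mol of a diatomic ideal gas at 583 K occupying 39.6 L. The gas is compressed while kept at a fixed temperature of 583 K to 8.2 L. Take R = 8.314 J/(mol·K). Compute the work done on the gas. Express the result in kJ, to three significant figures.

Isothermal: W = nRT ln(V₂/V₁).
W = (2.23)(8.314)(583) × ln(8.2/39.6)
  = 10809 × -1.575
W_by_gas = -17021 J; work on gas = −W_by = 17021 J.

W ≈ 17.0 kJ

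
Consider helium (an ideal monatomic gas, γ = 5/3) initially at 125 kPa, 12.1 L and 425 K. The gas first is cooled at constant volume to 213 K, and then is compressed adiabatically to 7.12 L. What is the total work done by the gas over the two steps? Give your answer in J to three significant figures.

Step 1 (isochoric): W = 0 (constant volume).
After step 1: P = 62.65 kPa (V unchanged).
Step 2 (adiabatic): W = (P₁V₁ − P₂V₂)/(γ−1) = (758 − 1080)/0.667 = -482.2 J.
W_total = 0 − 482.2 = -482.2 J.

W_total ≈ -482 J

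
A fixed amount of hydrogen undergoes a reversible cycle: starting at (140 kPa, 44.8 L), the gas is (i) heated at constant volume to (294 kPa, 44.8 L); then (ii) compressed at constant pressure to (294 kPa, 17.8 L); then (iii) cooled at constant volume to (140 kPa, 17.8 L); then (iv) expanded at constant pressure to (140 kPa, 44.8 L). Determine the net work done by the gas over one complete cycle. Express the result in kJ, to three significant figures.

Constant-volume legs do no work.
W(ii) = (294)(17.8 − 44.8) = -7938 J; W(iv) = (140)(44.8 − 17.8) = 3780 J.
W_net = -7938 + 3780 = -4158 J (the counter-clockwise enclosed area).

W_net ≈ -4.16 kJ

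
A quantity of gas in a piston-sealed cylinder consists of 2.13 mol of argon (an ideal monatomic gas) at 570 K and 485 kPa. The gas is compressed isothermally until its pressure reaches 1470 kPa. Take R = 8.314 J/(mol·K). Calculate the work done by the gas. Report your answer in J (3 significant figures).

Isothermal process: W = nRT ln(V₂/V₁) = nRT ln(P₁/P₂).
W = (2.13)(8.314)(570) × ln(485/1470)
  = 10094 × ln(0.3299) = 10094 × -1.109
W_by_gas = -11193 J.

W ≈ -11200 J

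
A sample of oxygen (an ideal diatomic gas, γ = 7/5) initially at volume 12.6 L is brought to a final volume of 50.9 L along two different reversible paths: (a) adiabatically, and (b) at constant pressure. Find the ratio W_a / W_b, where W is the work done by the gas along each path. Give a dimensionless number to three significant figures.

Path (a) adiabatic: W = P₁V₁(1 − (V₁/V₂)^(γ−1))/(γ−1) → W_a/(P₁V₁) = 1.07.
Path (b) isobaric: W = P₁(V₂ − V₁) → W_b/(P₁V₁) = 3.04.
W_a / W_b = 1.07 / 3.04 = 0.3519.

W_a / W_b ≈ 0.352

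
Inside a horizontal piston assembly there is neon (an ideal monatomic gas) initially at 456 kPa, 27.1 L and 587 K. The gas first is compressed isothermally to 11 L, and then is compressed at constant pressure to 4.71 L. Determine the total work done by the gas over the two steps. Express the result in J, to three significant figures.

W_total ≈ -18200 J

Step 1 (isothermal): W = P₁V₁ ln(V₂/V₁) = (12358) ln(11/27.1) = -11142 J.
After step 1: P = 1123 kPa, V = 11 L, T = 587 K.
Step 2 (isobaric): W = PΔV = (1123 kPa)(4.71 − 11 L) = -7066 J.
W_total = -11142 − 7066 = -18208 J.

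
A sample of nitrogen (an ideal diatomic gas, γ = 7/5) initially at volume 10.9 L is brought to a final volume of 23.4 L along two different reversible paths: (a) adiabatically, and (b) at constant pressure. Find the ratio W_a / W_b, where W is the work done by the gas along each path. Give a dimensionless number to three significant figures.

Path (a) adiabatic: W = P₁V₁(1 − (V₁/V₂)^(γ−1))/(γ−1) → W_a/(P₁V₁) = 0.6583.
Path (b) isobaric: W = P₁(V₂ − V₁) → W_b/(P₁V₁) = 1.147.
W_a / W_b = 0.6583 / 1.147 = 0.574.

W_a / W_b ≈ 0.574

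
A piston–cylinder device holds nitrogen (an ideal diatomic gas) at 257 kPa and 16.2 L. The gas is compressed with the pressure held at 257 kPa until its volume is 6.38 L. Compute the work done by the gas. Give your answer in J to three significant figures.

W ≈ -2520 J

Isobaric: W = P ΔV.
W = (257 kPa)(6.38 − 16.2 L) = (257)(-9.82) = -2524 J.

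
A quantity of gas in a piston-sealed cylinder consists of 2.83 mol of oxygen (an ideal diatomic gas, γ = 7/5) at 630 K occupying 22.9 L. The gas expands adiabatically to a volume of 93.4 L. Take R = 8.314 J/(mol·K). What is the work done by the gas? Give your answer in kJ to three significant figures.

W ≈ 15.9 kJ

Adiabatic: TV^(γ−1) = const with γ = 7/5.
T₂ = T₁ (V₁/V₂)^(γ−1) = 630 × (22.9/93.4)^0.4 = 630 × 0.5699 = 359 K.
W_by = nCᵥ(T₁ − T₂) = (2.83)(20.79)(630 − 359) = 15939 J.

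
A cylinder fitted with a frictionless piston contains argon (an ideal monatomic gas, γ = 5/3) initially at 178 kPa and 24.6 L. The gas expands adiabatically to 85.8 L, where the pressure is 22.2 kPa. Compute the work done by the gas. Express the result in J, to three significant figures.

Adiabatic: W = (P₁V₁ − P₂V₂)/(γ − 1) with γ = 5/3.
P₁V₁ = 4379 J, P₂V₂ = 1905 J.
W = (4379 − 1905) / 0.6667 = 3711 J.

W ≈ 3710 J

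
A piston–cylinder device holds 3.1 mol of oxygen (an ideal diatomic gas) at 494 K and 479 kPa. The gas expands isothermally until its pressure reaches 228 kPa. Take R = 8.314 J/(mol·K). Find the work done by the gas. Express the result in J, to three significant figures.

W ≈ 9450 J

Isothermal process: W = nRT ln(V₂/V₁) = nRT ln(P₁/P₂).
W = (3.1)(8.314)(494) × ln(479/228)
  = 12732 × ln(2.101) = 12732 × 0.7424
W_by_gas = 9452 J.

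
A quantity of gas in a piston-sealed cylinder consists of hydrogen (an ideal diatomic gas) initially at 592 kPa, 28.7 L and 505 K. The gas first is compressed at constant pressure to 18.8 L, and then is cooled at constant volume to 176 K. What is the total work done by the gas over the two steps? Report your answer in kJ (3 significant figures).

Step 1 (isobaric): W = PΔV = (592 kPa)(18.8 − 28.7 L) = -5861 J.
Step 2 (isochoric): W = 0 (constant volume).
W_total = -5861 + 0 = -5861 J.

W_total ≈ -5.86 kJ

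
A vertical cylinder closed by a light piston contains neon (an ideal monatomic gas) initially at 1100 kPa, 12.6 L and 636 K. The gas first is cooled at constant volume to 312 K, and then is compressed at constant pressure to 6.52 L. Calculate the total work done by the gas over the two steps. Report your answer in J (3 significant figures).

W_total ≈ -3280 J

Step 1 (isochoric): W = 0 (constant volume).
After step 1: P = 539.6 kPa (V unchanged).
Step 2 (isobaric): W = PΔV = (539.6 kPa)(6.52 − 12.6 L) = -3281 J.
W_total = 0 − 3281 = -3281 J.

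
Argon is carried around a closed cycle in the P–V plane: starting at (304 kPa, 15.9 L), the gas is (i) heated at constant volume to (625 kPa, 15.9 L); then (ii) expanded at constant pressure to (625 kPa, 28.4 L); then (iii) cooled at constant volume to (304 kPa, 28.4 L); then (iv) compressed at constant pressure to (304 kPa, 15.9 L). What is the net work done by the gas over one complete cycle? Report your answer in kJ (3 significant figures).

W_net ≈ 4.01 kJ

Constant-volume legs do no work.
W(ii) = (625)(28.4 − 15.9) = 7812 J; W(iv) = (304)(15.9 − 28.4) = -3800 J.
W_net = 7812 − 3800 = 4012 J (the clockwise enclosed area).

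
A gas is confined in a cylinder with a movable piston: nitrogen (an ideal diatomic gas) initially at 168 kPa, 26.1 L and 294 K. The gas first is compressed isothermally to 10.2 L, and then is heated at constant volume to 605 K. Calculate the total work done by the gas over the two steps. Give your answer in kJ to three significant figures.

W_total ≈ -4.12 kJ

Step 1 (isothermal): W = P₁V₁ ln(V₂/V₁) = (4385) ln(10.2/26.1) = -4120 J.
Step 2 (isochoric): W = 0 (constant volume).
W_total = -4120 + 0 = -4120 J.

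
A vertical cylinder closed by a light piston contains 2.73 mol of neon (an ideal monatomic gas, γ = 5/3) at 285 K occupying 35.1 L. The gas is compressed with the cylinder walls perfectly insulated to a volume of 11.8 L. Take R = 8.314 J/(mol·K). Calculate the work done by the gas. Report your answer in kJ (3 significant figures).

W ≈ -10.4 kJ

Adiabatic: TV^(γ−1) = const with γ = 5/3.
T₂ = T₁ (V₁/V₂)^(γ−1) = 285 × (35.1/11.8)^0.667 = 285 × 2.068 = 589.5 K.
W_by = nCᵥ(T₁ − T₂) = (2.73)(12.47)(285 − 589.5) = -10366 J.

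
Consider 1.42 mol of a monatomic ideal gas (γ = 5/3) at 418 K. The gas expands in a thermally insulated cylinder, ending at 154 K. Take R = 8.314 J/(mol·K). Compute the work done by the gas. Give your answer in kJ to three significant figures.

W ≈ 4.68 kJ

Adiabatic ⇒ Q = 0, so W_by = −ΔU = nCᵥ(T₁ − T₂).
Cᵥ = 3R/2 = 12.47 J/(mol·K).
W = (1.42)(12.47)(418 − 154) = 4675 J.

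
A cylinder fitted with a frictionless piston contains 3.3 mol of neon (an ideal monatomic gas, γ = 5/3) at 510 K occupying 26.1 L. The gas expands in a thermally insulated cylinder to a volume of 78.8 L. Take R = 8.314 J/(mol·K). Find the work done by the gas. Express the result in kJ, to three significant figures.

Adiabatic: TV^(γ−1) = const with γ = 5/3.
T₂ = T₁ (V₁/V₂)^(γ−1) = 510 × (26.1/78.8)^0.667 = 510 × 0.4787 = 244.1 K.
W_by = nCᵥ(T₁ − T₂) = (3.3)(12.47)(510 − 244.1) = 10941 J.

W ≈ 10.9 kJ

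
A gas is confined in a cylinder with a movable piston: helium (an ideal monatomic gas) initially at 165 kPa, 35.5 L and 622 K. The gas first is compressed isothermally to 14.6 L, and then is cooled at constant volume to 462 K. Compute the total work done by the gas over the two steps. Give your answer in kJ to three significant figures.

W_total ≈ -5.20 kJ

Step 1 (isothermal): W = P₁V₁ ln(V₂/V₁) = (5858) ln(14.6/35.5) = -5204 J.
Step 2 (isochoric): W = 0 (constant volume).
W_total = -5204 + 0 = -5204 J.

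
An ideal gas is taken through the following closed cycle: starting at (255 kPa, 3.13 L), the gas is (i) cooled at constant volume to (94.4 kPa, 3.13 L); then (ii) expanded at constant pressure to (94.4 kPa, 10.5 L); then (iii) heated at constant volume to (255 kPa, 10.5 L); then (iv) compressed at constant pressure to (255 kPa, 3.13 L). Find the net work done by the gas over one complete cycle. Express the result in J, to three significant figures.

W_net ≈ -1180 J

Constant-volume legs do no work.
W(ii) = (94.4)(10.5 − 3.13) = 695.7 J; W(iv) = (255)(3.13 − 10.5) = -1879 J.
W_net = 695.7 − 1879 = -1184 J (the counter-clockwise enclosed area).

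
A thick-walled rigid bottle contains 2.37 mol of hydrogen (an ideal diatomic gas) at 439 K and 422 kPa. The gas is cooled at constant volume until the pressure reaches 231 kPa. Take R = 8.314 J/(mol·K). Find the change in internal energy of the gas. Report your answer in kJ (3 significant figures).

ΔU ≈ -9.79 kJ

Constant volume ⇒ W = 0, so Q = ΔU = nCᵥΔT with Cᵥ = 5R/2 = 20.79 J/(mol·K).
At constant V, T₂/T₁ = P₂/P₁ ⇒ ΔT = T₁(P₂/P₁ − 1) = 439·(231/422 − 1) = -198.7 K.
ΔU = (2.37)(20.79)(-198.7) = -9788 J.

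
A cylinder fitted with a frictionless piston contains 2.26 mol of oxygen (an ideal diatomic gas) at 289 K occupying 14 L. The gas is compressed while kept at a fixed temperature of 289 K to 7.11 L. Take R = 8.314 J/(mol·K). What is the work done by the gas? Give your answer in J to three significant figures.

W ≈ -3680 J

Isothermal: W = nRT ln(V₂/V₁).
W = (2.26)(8.314)(289) × ln(7.11/14)
  = 5430 × -0.6776
W_by_gas = -3679 J.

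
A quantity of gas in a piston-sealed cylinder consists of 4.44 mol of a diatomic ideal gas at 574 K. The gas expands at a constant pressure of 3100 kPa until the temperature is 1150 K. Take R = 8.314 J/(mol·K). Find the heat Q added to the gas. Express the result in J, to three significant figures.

Isobaric: W = nRΔT = (4.44)(8.314)(576) = 21263 J.
ΔU = nCᵥΔT with Cᵥ = 5R/2: ΔU = (4.44)(20.79)(576) = 53156 J.
Q = ΔU + W = 53156 + 21263 = 74419 J.

Q ≈ 74400 J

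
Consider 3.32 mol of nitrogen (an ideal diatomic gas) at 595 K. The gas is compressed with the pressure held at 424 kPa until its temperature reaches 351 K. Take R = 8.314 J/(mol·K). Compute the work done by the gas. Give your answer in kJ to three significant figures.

W ≈ -6.74 kJ

Isobaric: W = P ΔV = nR ΔT.
W = (3.32)(8.314)(351 − 595) = -6735 J.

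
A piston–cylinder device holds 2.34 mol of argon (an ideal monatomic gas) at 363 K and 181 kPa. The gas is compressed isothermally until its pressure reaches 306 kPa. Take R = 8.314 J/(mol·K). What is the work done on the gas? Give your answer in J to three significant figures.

W ≈ 3710 J

Isothermal process: W = nRT ln(V₂/V₁) = nRT ln(P₁/P₂).
W = (2.34)(8.314)(363) × ln(181/306)
  = 7062 × ln(0.5915) = 7062 × -0.5251
W_by_gas = -3708 J; work on gas = −W_by = 3708 J.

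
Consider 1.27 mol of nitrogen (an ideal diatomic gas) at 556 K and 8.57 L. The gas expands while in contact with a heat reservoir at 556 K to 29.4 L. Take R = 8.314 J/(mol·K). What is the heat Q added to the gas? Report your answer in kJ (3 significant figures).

Q ≈ 7.24 kJ

Isothermal ⇒ ΔU = 0, so Q = W = nRT ln(V₂/V₁).
Q = (1.27)(8.314)(556) ln(29.4/8.57) = 5871 × 1.233 = 7237 J.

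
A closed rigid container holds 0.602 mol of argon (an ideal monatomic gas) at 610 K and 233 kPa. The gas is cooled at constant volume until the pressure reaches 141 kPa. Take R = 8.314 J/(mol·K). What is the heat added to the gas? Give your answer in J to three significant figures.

Q ≈ -1810 J

Constant volume ⇒ W = 0, so Q = ΔU = nCᵥΔT with Cᵥ = 3R/2 = 12.47 J/(mol·K).
At constant V, T₂/T₁ = P₂/P₁ ⇒ ΔT = T₁(P₂/P₁ − 1) = 610·(141/233 − 1) = -240.9 K.
ΔU = (0.602)(12.47)(-240.9) = -1808 J.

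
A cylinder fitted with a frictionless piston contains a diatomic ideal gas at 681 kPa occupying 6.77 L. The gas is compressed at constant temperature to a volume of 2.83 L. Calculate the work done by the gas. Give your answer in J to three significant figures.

W ≈ -4020 J

Isothermal: W = nRT ln(V₂/V₁) = P₁V₁ ln(V₂/V₁).
P₁V₁ = (681 kPa)(6.77 L) = 4610 J.
W = 4610 × ln(2.83/6.77) = 4610 × -0.8722
W_by_gas = -4021 J.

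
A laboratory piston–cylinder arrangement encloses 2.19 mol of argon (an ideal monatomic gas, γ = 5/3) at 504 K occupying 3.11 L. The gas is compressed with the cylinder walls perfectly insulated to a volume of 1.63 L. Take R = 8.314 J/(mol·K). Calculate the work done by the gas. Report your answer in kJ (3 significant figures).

Adiabatic: TV^(γ−1) = const with γ = 5/3.
T₂ = T₁ (V₁/V₂)^(γ−1) = 504 × (3.11/1.63)^0.667 = 504 × 1.538 = 775.3 K.
W_by = nCᵥ(T₁ − T₂) = (2.19)(12.47)(504 − 775.3) = -7410 J.

W ≈ -7.41 kJ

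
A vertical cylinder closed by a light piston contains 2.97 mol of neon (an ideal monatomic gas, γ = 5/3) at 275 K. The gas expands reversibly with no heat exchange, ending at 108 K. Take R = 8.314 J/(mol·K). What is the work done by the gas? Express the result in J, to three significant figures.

Adiabatic ⇒ Q = 0, so W_by = −ΔU = nCᵥ(T₁ − T₂).
Cᵥ = 3R/2 = 12.47 J/(mol·K).
W = (2.97)(12.47)(275 − 108) = 6185 J.

W ≈ 6190 J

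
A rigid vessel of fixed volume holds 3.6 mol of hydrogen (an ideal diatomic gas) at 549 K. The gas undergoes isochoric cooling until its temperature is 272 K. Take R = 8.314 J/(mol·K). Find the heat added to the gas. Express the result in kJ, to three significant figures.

Q ≈ -20.7 kJ

Constant volume ⇒ W = 0, so Q = ΔU = nCᵥΔT with Cᵥ = 5R/2 = 20.79 J/(mol·K).
ΔU = (3.6)(20.79)(272 − 549) = -20727 J.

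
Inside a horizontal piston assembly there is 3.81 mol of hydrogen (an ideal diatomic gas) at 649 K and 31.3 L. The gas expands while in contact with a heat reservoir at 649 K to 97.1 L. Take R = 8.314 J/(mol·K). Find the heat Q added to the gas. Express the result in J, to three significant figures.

Q ≈ 23300 J

Isothermal ⇒ ΔU = 0, so Q = W = nRT ln(V₂/V₁).
Q = (3.81)(8.314)(649) ln(97.1/31.3) = 20558 × 1.132 = 23274 J.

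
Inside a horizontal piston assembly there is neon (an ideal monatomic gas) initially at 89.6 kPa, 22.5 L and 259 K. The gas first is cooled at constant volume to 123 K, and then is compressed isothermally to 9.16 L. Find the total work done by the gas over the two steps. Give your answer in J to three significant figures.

W_total ≈ -860 J

Step 1 (isochoric): W = 0 (constant volume).
After step 1: P = 42.55 kPa (V unchanged).
Step 2 (isothermal): W = P₁V₁ ln(V₂/V₁) = (957.4) ln(9.16/22.5) = -860.4 J.
W_total = 0 − 860.4 = -860.4 J.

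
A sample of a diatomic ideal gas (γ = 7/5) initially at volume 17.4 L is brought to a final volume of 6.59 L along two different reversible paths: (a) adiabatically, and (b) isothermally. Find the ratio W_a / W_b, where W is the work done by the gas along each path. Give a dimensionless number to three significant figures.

Path (a) adiabatic: W = P₁V₁(1 − (V₁/V₂)^(γ−1))/(γ−1) → W_a/(P₁V₁) = -1.186.
Path (b) isothermal: W = P₁V₁ ln(V₂/V₁) → W_b/(P₁V₁) = -0.9709.
W_a / W_b = -1.186 / -0.9709 = 1.222.

W_a / W_b ≈ 1.22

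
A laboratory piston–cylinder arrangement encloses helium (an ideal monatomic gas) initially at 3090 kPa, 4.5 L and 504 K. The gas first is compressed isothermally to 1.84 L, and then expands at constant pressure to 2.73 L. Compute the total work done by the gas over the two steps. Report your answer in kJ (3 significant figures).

Step 1 (isothermal): W = P₁V₁ ln(V₂/V₁) = (13905) ln(1.84/4.5) = -12435 J.
After step 1: P = 7557 kPa, V = 1.84 L, T = 504 K.
Step 2 (isobaric): W = PΔV = (7557 kPa)(2.73 − 1.84 L) = 6726 J.
W_total = -12435 + 6726 = -5710 J.

W_total ≈ -5.71 kJ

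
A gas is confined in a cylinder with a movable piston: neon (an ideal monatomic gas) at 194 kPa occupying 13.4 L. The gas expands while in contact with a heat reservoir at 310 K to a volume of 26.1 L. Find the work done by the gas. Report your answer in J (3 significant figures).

Isothermal: W = nRT ln(V₂/V₁) = P₁V₁ ln(V₂/V₁).
P₁V₁ = (194 kPa)(13.4 L) = 2600 J.
W = 2600 × ln(26.1/13.4) = 2600 × 0.6667
W_by_gas = 1733 J.

W ≈ 1730 J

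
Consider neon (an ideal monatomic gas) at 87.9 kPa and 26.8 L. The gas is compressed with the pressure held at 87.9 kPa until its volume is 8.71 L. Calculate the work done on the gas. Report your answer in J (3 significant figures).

W ≈ 1590 J

Isobaric: W = P ΔV.
W = (87.9 kPa)(8.71 − 26.8 L) = (87.9)(-18.09) = -1590 J.
Work on gas = −W_by = 1590 J.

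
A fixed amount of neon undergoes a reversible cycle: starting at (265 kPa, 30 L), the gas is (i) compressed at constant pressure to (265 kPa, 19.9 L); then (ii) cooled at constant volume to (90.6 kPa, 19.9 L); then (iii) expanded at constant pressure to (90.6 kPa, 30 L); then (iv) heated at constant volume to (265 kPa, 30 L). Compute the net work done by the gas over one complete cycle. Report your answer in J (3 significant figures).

W_net ≈ -1760 J

Constant-volume legs do no work.
W(i) = (265)(19.9 − 30) = -2677 J; W(iii) = (90.6)(30 − 19.9) = 915.1 J.
W_net = -2677 + 915.1 = -1761 J (the counter-clockwise enclosed area).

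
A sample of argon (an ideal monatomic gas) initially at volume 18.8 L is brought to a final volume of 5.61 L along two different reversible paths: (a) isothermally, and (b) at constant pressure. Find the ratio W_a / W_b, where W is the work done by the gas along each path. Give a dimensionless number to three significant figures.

W_a / W_b ≈ 1.72

Path (a) isothermal: W = P₁V₁ ln(V₂/V₁) → W_a/(P₁V₁) = -1.209.
Path (b) isobaric: W = P₁(V₂ − V₁) → W_b/(P₁V₁) = -0.7016.
W_a / W_b = -1.209 / -0.7016 = 1.724.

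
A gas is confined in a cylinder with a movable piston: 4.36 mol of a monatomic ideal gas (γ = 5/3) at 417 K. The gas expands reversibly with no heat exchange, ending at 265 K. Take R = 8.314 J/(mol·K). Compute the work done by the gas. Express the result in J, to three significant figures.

W ≈ 8260 J

Adiabatic ⇒ Q = 0, so W_by = −ΔU = nCᵥ(T₁ − T₂).
Cᵥ = 3R/2 = 12.47 J/(mol·K).
W = (4.36)(12.47)(417 − 265) = 8265 J.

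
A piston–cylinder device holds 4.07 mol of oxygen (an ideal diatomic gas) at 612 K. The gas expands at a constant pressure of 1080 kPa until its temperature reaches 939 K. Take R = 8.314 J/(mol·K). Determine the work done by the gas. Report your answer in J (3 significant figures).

Isobaric: W = P ΔV = nR ΔT.
W = (4.07)(8.314)(939 − 612) = 11065 J.

W ≈ 11100 J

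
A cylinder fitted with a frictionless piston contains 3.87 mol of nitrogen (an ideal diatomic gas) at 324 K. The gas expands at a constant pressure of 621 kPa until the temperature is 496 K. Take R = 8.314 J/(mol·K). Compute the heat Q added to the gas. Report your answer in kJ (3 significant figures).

Q ≈ 19.4 kJ

Isobaric: W = nRΔT = (3.87)(8.314)(172) = 5534 J.
ΔU = nCᵥΔT with Cᵥ = 5R/2: ΔU = (3.87)(20.79)(172) = 13835 J.
Q = ΔU + W = 13835 + 5534 = 19369 J.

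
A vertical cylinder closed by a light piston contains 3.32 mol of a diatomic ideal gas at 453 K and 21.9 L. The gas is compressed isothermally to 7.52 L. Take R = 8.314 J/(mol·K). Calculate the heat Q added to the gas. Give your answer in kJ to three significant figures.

Q ≈ -13.4 kJ

Isothermal ⇒ ΔU = 0, so Q = W = nRT ln(V₂/V₁).
Q = (3.32)(8.314)(453) ln(7.52/21.9) = 12504 × -1.069 = -13366 J.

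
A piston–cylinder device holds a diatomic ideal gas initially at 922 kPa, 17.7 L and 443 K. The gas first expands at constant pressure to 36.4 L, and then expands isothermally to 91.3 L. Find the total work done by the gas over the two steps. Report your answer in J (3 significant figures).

W_total ≈ 48100 J

Step 1 (isobaric): W = PΔV = (922 kPa)(36.4 − 17.7 L) = 17241 J.
After step 1: P = 922 kPa, V = 36.4 L, T = 911 K.
Step 2 (isothermal): W = P₁V₁ ln(V₂/V₁) = (33561) ln(91.3/36.4) = 30862 J.
W_total = 17241 + 30862 = 48103 J.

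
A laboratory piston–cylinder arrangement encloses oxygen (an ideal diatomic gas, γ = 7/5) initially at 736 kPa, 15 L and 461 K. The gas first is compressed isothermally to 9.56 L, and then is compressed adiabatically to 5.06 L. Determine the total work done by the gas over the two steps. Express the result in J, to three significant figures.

Step 1 (isothermal): W = P₁V₁ ln(V₂/V₁) = (11040) ln(9.56/15) = -4973 J.
After step 1: P = 1155 kPa, V = 9.56 L, T = 461 K.
Step 2 (adiabatic): W = (P₁V₁ − P₂V₂)/(γ−1) = (11040 − 14239)/0.4 = -7999 J.
W_total = -4973 − 7999 = -12972 J.

W_total ≈ -13000 J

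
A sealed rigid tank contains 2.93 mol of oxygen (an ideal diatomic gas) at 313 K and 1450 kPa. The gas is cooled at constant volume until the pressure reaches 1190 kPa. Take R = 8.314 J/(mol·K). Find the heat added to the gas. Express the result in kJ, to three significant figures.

Constant volume ⇒ W = 0, so Q = ΔU = nCᵥΔT with Cᵥ = 5R/2 = 20.79 J/(mol·K).
At constant V, T₂/T₁ = P₂/P₁ ⇒ ΔT = T₁(P₂/P₁ − 1) = 313·(1190/1450 − 1) = -56.12 K.
ΔU = (2.93)(20.79)(-56.12) = -3418 J.

Q ≈ -3.42 kJ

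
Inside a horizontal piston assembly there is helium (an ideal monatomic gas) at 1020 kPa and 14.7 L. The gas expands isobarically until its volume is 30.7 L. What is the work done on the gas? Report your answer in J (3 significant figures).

Isobaric: W = P ΔV.
W = (1020 kPa)(30.7 − 14.7 L) = (1020)(16) = 16320 J.
Work on gas = −W_by = -16320 J.

W ≈ -16300 J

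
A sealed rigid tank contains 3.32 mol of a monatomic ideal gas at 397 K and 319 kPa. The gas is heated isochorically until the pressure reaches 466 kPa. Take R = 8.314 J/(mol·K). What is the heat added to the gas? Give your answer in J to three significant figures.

Constant volume ⇒ W = 0, so Q = ΔU = nCᵥΔT with Cᵥ = 3R/2 = 12.47 J/(mol·K).
At constant V, T₂/T₁ = P₂/P₁ ⇒ ΔT = T₁(P₂/P₁ − 1) = 397·(466/319 − 1) = 182.9 K.
ΔU = (3.32)(12.47)(182.9) = 7575 J.

Q ≈ 7570 J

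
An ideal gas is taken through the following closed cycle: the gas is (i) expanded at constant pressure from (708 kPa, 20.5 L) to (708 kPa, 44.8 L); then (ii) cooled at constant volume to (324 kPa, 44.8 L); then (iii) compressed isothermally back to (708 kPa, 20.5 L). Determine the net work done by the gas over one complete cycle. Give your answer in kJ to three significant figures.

Leg (i): W = PΔV = (708)(44.8 − 20.5) = 17204 J.
Leg (ii): W = 0.
Leg (iii): W = PᵢVᵢ ln(V_f/Vᵢ) = (14515) ln(20.5/44.8) = -11348 J.
W_net = 17204 − 11348 = 5857 J.

W_net ≈ 5.86 kJ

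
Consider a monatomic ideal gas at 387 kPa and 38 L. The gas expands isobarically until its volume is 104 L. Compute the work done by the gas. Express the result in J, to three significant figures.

Isobaric: W = P ΔV.
W = (387 kPa)(104 − 38 L) = (387)(66) = 25542 J.

W ≈ 25500 J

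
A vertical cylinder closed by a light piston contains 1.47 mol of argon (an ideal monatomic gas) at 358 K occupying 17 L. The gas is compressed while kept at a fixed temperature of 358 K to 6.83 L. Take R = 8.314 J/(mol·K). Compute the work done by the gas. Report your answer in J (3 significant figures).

W ≈ -3990 J

Isothermal: W = nRT ln(V₂/V₁).
W = (1.47)(8.314)(358) × ln(6.83/17)
  = 4375 × -0.9119
W_by_gas = -3990 J.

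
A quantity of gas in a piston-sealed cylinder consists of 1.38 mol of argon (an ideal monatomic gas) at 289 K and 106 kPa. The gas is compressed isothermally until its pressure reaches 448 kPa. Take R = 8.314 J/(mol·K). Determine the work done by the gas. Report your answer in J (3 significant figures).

W ≈ -4780 J

Isothermal process: W = nRT ln(V₂/V₁) = nRT ln(P₁/P₂).
W = (1.38)(8.314)(289) × ln(106/448)
  = 3316 × ln(0.2366) = 3316 × -1.441
W_by_gas = -4779 J.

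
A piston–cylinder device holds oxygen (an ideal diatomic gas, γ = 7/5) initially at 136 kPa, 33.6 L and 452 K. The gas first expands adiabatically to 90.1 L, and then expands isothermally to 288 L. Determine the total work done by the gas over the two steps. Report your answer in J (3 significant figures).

W_total ≈ 7300 J

Step 1 (adiabatic): W = (P₁V₁ − P₂V₂)/(γ−1) = (4570 − 3080)/0.4 = 3724 J.
After step 1: P = 34.18 kPa, V = 90.1 L, T = 304.6 K.
Step 2 (isothermal): W = P₁V₁ ln(V₂/V₁) = (3080) ln(288/90.1) = 3579 J.
W_total = 3724 + 3579 = 7303 J.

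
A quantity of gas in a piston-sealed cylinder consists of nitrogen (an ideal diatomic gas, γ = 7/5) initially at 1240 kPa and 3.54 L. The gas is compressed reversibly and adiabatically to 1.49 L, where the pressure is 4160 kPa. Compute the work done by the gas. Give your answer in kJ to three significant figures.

W ≈ -4.52 kJ

Adiabatic: W = (P₁V₁ − P₂V₂)/(γ − 1) with γ = 7/5.
P₁V₁ = 4390 J, P₂V₂ = 6198 J.
W = (4390 − 6198) / 0.4 = -4522 J.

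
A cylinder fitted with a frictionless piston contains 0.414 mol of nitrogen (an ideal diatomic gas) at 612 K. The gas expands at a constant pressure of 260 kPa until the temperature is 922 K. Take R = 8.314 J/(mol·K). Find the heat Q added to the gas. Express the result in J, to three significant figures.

Q ≈ 3730 J

Isobaric: W = nRΔT = (0.414)(8.314)(310) = 1067 J.
ΔU = nCᵥΔT with Cᵥ = 5R/2: ΔU = (0.414)(20.79)(310) = 2668 J.
Q = ΔU + W = 2668 + 1067 = 3735 J.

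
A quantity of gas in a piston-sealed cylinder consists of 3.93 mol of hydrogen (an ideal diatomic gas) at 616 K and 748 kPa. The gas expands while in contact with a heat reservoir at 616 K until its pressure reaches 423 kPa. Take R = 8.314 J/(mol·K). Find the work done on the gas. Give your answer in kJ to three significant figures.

Isothermal process: W = nRT ln(V₂/V₁) = nRT ln(P₁/P₂).
W = (3.93)(8.314)(616) × ln(748/423)
  = 20127 × ln(1.768) = 20127 × 0.57
W_by_gas = 11473 J; work on gas = −W_by = -11473 J.

W ≈ -11.5 kJ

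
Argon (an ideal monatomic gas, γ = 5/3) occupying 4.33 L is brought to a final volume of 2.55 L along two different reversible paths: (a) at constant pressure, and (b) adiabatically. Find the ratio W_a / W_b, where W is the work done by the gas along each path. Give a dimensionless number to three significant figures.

W_a / W_b ≈ 0.647

Path (a) isobaric: W = P₁(V₂ − V₁) → W_a/(P₁V₁) = -0.4111.
Path (b) adiabatic: W = P₁V₁(1 − (V₁/V₂)^(γ−1))/(γ−1) → W_b/(P₁V₁) = -0.635.
W_a / W_b = -0.4111 / -0.635 = 0.6474.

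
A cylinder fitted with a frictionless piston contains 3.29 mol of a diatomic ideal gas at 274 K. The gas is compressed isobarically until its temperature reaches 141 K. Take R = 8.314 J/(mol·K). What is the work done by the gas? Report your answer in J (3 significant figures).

Isobaric: W = P ΔV = nR ΔT.
W = (3.29)(8.314)(141 − 274) = -3638 J.

W ≈ -3640 J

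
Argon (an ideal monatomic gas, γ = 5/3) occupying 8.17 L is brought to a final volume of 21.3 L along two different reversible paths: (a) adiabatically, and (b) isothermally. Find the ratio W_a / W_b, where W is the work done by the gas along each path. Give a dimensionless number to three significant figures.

Path (a) adiabatic: W = P₁V₁(1 − (V₁/V₂)^(γ−1))/(γ−1) → W_a/(P₁V₁) = 0.7081.
Path (b) isothermal: W = P₁V₁ ln(V₂/V₁) → W_b/(P₁V₁) = 0.9582.
W_a / W_b = 0.7081 / 0.9582 = 0.739.

W_a / W_b ≈ 0.739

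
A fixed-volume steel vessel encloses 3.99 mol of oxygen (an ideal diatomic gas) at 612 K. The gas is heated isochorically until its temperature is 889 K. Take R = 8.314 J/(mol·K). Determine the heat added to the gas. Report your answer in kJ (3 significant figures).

Constant volume ⇒ W = 0, so Q = ΔU = nCᵥΔT with Cᵥ = 5R/2 = 20.79 J/(mol·K).
ΔU = (3.99)(20.79)(889 − 612) = 22972 J.

Q ≈ 23.0 kJ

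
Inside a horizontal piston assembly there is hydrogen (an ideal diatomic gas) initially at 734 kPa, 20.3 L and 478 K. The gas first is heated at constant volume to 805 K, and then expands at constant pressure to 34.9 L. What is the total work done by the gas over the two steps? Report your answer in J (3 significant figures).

Step 1 (isochoric): W = 0 (constant volume).
After step 1: P = 1236 kPa (V unchanged).
Step 2 (isobaric): W = PΔV = (1236 kPa)(34.9 − 20.3 L) = 18047 J.
W_total = 0 + 18047 = 18047 J.

W_total ≈ 18000 J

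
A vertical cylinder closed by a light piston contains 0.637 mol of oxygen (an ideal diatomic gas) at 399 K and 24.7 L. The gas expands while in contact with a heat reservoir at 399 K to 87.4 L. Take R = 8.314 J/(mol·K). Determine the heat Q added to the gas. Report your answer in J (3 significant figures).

Q ≈ 2670 J

Isothermal ⇒ ΔU = 0, so Q = W = nRT ln(V₂/V₁).
Q = (0.637)(8.314)(399) ln(87.4/24.7) = 2113 × 1.264 = 2670 J.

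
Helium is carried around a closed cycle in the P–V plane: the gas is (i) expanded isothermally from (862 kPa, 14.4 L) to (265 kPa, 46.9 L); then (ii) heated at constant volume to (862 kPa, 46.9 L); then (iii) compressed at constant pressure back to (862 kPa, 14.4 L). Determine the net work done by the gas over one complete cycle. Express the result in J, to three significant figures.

W_net ≈ -13400 J

Leg (i): W = PᵢVᵢ ln(V_f/Vᵢ) = (12413) ln(46.9/14.4) = 14657 J.
Leg (ii): W = 0.
Leg (iii): W = PΔV = (862)(14.4 − 46.9) = -28015 J.
W_net = 14657 − 28015 = -13358 J.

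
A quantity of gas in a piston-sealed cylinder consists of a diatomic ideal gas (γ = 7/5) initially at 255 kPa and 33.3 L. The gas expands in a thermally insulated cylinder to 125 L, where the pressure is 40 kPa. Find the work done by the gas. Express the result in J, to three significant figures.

W ≈ 8730 J

Adiabatic: W = (P₁V₁ − P₂V₂)/(γ − 1) with γ = 7/5.
P₁V₁ = 8492 J, P₂V₂ = 5000 J.
W = (8492 − 5000) / 0.4 = 8729 J.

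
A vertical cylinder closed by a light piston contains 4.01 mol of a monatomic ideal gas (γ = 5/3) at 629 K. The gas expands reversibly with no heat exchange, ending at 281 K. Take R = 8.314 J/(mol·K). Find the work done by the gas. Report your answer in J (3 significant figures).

W ≈ 17400 J

Adiabatic ⇒ Q = 0, so W_by = −ΔU = nCᵥ(T₁ − T₂).
Cᵥ = 3R/2 = 12.47 J/(mol·K).
W = (4.01)(12.47)(629 − 281) = 17403 J.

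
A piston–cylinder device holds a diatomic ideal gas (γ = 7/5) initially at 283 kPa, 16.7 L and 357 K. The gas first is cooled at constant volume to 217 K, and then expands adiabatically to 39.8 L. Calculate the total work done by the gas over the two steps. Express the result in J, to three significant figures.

Step 1 (isochoric): W = 0 (constant volume).
After step 1: P = 172 kPa (V unchanged).
Step 2 (adiabatic): W = (P₁V₁ − P₂V₂)/(γ−1) = (2873 − 2030)/0.4 = 2108 J.
W_total = 0 + 2108 = 2108 J.

W_total ≈ 2110 J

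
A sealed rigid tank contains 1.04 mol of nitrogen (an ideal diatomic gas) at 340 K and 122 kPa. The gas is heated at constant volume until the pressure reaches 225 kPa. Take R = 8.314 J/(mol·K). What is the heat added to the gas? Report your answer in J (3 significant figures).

Q ≈ 6200 J

Constant volume ⇒ W = 0, so Q = ΔU = nCᵥΔT with Cᵥ = 5R/2 = 20.79 J/(mol·K).
At constant V, T₂/T₁ = P₂/P₁ ⇒ ΔT = T₁(P₂/P₁ − 1) = 340·(225/122 − 1) = 287 K.
ΔU = (1.04)(20.79)(287) = 6205 J.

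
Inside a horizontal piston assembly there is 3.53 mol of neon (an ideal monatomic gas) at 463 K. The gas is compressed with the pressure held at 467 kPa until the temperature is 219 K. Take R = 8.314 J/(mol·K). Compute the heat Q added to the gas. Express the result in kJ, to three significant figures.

Q ≈ -17.9 kJ

Isobaric: W = nRΔT = (3.53)(8.314)(-244) = -7161 J.
ΔU = nCᵥΔT with Cᵥ = 3R/2: ΔU = (3.53)(12.47)(-244) = -10742 J.
Q = ΔU + W = -10742 − 7161 = -17903 J.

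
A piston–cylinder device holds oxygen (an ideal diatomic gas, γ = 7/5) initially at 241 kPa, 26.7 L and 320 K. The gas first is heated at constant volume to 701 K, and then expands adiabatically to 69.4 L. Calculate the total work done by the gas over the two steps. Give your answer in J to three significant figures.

W_total ≈ 11200 J

Step 1 (isochoric): W = 0 (constant volume).
After step 1: P = 527.9 kPa (V unchanged).
Step 2 (adiabatic): W = (P₁V₁ − P₂V₂)/(γ−1) = (14096 − 9620)/0.4 = 11191 J.
W_total = 0 + 11191 = 11191 J.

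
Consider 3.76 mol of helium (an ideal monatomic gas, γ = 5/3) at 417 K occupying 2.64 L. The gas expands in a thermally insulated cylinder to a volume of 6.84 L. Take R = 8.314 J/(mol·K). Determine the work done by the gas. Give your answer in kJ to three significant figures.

Adiabatic: TV^(γ−1) = const with γ = 5/3.
T₂ = T₁ (V₁/V₂)^(γ−1) = 417 × (2.64/6.84)^0.667 = 417 × 0.5301 = 221.1 K.
W_by = nCᵥ(T₁ − T₂) = (3.76)(12.47)(417 − 221.1) = 9188 J.

W ≈ 9.19 kJ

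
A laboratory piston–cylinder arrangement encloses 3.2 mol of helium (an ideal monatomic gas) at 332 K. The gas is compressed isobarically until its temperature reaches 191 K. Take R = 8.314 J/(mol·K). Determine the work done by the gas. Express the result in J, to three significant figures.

W ≈ -3750 J

Isobaric: W = P ΔV = nR ΔT.
W = (3.2)(8.314)(191 − 332) = -3751 J.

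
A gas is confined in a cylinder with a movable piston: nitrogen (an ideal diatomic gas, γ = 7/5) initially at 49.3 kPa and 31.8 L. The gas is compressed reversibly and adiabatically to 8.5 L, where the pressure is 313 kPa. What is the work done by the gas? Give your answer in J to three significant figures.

W ≈ -2730 J

Adiabatic: W = (P₁V₁ − P₂V₂)/(γ − 1) with γ = 7/5.
P₁V₁ = 1568 J, P₂V₂ = 2660 J.
W = (1568 − 2660) / 0.4 = -2732 J.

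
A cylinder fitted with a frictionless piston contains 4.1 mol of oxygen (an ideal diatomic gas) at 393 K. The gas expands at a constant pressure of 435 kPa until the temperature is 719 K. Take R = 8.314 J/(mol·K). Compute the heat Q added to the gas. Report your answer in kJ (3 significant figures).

Q ≈ 38.9 kJ

Isobaric: W = nRΔT = (4.1)(8.314)(326) = 11112 J.
ΔU = nCᵥΔT with Cᵥ = 5R/2: ΔU = (4.1)(20.79)(326) = 27781 J.
Q = ΔU + W = 27781 + 11112 = 38894 J.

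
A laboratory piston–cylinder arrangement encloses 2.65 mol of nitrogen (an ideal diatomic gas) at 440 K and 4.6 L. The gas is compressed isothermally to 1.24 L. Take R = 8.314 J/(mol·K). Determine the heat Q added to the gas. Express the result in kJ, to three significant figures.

Isothermal ⇒ ΔU = 0, so Q = W = nRT ln(V₂/V₁).
Q = (2.65)(8.314)(440) ln(1.24/4.6) = 9694 × -1.311 = -12708 J.

Q ≈ -12.7 kJ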